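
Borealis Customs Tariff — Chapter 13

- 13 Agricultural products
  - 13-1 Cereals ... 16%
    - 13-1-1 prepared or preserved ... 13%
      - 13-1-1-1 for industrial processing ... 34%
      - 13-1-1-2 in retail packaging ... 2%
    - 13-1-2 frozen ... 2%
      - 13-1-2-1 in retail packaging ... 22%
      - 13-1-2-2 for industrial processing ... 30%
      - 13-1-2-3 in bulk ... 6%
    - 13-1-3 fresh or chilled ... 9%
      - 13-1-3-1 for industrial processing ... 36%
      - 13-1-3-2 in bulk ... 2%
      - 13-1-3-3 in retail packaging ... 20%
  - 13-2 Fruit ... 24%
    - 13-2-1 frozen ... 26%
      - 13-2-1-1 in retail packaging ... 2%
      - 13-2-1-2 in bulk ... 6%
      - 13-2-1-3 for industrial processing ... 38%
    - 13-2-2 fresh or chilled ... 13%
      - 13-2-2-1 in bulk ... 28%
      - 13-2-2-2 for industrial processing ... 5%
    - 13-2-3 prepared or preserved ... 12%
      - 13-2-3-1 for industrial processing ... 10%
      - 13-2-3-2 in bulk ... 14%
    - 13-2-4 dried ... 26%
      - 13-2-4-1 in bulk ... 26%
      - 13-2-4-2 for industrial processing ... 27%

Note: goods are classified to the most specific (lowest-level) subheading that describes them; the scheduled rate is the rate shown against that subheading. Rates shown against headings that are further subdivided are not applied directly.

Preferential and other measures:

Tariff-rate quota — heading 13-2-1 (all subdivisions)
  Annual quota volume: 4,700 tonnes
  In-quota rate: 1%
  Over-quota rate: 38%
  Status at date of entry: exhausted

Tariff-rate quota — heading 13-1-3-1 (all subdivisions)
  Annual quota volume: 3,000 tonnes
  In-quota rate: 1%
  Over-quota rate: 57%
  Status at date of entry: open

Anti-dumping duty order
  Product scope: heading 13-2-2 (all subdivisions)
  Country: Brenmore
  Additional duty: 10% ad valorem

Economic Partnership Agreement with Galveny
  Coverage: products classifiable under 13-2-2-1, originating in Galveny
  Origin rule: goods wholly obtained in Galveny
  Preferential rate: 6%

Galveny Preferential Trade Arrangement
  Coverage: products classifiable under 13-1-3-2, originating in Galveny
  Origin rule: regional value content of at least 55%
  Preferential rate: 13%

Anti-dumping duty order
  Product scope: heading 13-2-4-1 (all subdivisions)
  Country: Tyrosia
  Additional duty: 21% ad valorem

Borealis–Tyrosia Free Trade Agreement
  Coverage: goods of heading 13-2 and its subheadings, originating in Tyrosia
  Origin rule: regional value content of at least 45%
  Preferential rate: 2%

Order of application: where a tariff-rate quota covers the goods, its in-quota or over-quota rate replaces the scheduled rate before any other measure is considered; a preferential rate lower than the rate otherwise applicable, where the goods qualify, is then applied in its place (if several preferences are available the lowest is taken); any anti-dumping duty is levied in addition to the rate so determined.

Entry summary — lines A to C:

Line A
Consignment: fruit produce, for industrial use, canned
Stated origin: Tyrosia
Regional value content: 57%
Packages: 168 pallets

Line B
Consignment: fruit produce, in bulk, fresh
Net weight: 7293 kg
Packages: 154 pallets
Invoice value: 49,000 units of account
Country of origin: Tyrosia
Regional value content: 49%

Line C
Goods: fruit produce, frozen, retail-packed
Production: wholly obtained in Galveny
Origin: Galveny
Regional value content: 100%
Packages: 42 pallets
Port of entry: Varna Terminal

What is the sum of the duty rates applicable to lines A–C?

Line A: fruit → 13-2; canned → 13-2-3; for industrial use → 13-2-3-1. Scheduled 10%. Tyrosia agreement on 13-2: RVC ≥ 45% → 2% available; preferential 2%. → 2%.
Line B: fruit → 13-2; fresh → 13-2-2; in bulk → 13-2-2-1. Scheduled 28%. Tyrosia agreement on 13-2: RVC ≥ 45% → 2% available; preferential 2%. → 2%.
Line C: fruit → 13-2; frozen → 13-2-1; retail-packed → 13-2-1-1. Scheduled 2%. quota on 13-2-1 exhausted → over-quota 38%; Galveny agreement on 13-2-2-1: 13-2-1-1 not covered; Galveny agreement on 13-1-3-2: 13-2-1-1 not covered. → 38%.
Sum: 2% + 2% + 38% = 42%.

42%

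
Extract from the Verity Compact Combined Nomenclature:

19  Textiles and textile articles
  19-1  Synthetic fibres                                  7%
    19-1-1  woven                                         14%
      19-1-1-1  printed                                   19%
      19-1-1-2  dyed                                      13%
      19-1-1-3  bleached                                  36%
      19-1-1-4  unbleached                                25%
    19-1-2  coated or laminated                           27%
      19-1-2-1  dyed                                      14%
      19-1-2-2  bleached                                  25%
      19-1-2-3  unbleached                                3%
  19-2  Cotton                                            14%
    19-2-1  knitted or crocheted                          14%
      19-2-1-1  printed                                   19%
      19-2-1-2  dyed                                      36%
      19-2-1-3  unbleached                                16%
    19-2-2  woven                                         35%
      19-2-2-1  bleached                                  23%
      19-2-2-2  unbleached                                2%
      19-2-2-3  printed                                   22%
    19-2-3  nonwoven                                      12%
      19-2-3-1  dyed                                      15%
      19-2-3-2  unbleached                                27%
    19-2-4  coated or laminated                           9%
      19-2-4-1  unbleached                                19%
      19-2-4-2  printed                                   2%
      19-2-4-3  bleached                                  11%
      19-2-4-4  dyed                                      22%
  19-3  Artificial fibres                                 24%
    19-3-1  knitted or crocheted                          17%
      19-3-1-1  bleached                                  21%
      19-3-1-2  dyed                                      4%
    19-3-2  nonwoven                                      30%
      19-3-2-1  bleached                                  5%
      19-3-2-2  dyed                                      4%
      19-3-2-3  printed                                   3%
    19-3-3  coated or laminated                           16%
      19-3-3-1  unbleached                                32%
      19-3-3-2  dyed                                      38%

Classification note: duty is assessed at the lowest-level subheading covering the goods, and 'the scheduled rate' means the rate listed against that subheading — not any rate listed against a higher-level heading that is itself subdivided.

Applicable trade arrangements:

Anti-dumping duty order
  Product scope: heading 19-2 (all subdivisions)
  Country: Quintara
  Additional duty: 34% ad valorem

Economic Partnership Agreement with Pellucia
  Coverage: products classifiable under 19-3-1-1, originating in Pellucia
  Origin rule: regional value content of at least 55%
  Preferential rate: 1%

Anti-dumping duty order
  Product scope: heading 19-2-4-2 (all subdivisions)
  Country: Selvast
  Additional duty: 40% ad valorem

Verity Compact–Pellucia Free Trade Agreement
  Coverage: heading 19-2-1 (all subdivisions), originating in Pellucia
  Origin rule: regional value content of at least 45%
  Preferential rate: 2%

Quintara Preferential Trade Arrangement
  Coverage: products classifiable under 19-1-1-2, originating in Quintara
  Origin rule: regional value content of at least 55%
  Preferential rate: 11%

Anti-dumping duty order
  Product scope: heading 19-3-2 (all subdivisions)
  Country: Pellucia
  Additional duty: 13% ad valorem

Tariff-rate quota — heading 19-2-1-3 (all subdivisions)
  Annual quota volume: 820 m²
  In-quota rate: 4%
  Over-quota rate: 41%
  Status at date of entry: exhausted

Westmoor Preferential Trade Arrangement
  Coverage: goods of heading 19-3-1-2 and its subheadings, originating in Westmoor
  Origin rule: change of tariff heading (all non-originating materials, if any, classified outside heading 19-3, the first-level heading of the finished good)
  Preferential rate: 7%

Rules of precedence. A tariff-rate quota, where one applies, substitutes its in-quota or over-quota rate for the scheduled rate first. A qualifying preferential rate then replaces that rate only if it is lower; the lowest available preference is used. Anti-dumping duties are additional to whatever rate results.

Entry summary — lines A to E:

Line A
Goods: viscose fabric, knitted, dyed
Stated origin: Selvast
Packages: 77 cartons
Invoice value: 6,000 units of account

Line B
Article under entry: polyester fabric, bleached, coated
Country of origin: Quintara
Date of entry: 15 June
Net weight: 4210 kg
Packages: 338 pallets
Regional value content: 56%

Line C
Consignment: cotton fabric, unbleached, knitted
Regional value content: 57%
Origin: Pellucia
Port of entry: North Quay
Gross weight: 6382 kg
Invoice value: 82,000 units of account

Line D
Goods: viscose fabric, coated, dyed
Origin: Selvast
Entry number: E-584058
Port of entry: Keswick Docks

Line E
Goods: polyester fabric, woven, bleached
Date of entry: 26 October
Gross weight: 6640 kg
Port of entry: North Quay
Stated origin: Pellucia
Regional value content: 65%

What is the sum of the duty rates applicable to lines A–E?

105%

Line A: viscose → 19-3; knitted → 19-3-1; dyed → 19-3-1-2. Scheduled 4%. No special measure applies. → 4%.
Line B: polyester → 19-1; coated → 19-1-2; bleached → 19-1-2-2. Scheduled 25%. Quintara agreement on 19-1-1-2: 19-1-2-2 not covered. → 25%.
Line C: cotton → 19-2; knitted → 19-2-1; unbleached → 19-2-1-3. Scheduled 16%. quota on 19-2-1-3 exhausted → over-quota 41%; Pellucia agreement on 19-3-1-1: 19-2-1-3 not covered; Pellucia agreement on 19-2-1: RVC ≥ 45% → 2% available; preferential 2%. → 2%.
Line D: viscose → 19-3; coated → 19-3-3; dyed → 19-3-3-2. Scheduled 38%. No special measure applies. → 38%.
Line E: polyester → 19-1; woven → 19-1-1; bleached → 19-1-1-3. Scheduled 36%. Pellucia agreement on 19-3-1-1: 19-1-1-3 not covered; Pellucia agreement on 19-2-1: 19-1-1-3 not covered. → 36%.
Sum: 4% + 25% + 2% + 38% + 36% = 105%.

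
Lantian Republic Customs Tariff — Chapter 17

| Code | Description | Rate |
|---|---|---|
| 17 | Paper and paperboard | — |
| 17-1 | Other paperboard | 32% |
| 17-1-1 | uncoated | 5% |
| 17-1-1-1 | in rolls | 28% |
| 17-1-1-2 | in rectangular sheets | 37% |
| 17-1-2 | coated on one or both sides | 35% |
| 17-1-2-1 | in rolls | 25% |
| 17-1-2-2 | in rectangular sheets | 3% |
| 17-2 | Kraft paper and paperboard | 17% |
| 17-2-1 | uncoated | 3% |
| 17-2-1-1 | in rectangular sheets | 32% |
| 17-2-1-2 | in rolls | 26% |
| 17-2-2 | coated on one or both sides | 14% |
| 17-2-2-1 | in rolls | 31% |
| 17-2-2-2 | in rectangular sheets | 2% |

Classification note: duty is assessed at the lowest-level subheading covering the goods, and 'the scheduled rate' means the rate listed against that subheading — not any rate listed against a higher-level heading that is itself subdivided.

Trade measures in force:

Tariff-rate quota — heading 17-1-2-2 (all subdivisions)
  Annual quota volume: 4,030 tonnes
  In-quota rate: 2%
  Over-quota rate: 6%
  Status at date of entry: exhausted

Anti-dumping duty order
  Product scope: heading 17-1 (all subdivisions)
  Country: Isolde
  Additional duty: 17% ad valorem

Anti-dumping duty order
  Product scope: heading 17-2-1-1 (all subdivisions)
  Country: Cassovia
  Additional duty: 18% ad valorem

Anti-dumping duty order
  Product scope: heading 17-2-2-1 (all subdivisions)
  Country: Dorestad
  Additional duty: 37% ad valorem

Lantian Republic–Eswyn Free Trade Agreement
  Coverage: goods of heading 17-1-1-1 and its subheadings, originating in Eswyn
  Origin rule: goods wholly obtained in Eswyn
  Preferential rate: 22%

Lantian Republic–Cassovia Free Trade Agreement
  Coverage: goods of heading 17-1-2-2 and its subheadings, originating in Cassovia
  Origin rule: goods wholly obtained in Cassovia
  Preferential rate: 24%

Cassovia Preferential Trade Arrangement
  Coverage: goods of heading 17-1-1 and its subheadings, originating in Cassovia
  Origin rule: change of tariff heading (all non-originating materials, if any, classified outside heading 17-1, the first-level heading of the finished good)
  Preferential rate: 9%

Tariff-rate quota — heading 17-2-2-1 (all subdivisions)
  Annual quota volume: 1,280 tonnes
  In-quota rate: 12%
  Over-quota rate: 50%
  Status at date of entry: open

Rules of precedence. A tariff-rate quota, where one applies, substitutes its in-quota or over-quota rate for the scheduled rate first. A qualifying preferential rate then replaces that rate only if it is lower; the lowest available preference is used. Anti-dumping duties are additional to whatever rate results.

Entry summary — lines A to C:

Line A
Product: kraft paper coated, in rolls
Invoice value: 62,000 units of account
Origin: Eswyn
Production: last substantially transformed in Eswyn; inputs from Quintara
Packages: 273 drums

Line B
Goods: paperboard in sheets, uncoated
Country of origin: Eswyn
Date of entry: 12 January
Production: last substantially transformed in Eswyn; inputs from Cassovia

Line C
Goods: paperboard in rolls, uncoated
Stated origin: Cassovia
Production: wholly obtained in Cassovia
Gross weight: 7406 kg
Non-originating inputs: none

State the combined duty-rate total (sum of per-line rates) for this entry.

58%

Line A: kraft paper → 17-2; coated → 17-2-2; in rolls → 17-2-2-1. Scheduled 31%. quota on 17-2-2-1 open → in-quota 12%; Eswyn agreement on 17-1-1-1: 17-2-2-1 not covered. → 12%.
Line B: paperboard → 17-1; uncoated → 17-1-1; in sheets → 17-1-1-2. Scheduled 37%. Eswyn agreement on 17-1-1-1: 17-1-1-2 not covered. → 37%.
Line C: paperboard → 17-1; uncoated → 17-1-1; in rolls → 17-1-1-1. Scheduled 28%. Cassovia agreement on 17-1-2-2: 17-1-1-1 not covered; Cassovia agreement on 17-1-1: CTH met → 9% available; preferential 9%. → 9%.
Sum: 12% + 37% + 9% = 58%.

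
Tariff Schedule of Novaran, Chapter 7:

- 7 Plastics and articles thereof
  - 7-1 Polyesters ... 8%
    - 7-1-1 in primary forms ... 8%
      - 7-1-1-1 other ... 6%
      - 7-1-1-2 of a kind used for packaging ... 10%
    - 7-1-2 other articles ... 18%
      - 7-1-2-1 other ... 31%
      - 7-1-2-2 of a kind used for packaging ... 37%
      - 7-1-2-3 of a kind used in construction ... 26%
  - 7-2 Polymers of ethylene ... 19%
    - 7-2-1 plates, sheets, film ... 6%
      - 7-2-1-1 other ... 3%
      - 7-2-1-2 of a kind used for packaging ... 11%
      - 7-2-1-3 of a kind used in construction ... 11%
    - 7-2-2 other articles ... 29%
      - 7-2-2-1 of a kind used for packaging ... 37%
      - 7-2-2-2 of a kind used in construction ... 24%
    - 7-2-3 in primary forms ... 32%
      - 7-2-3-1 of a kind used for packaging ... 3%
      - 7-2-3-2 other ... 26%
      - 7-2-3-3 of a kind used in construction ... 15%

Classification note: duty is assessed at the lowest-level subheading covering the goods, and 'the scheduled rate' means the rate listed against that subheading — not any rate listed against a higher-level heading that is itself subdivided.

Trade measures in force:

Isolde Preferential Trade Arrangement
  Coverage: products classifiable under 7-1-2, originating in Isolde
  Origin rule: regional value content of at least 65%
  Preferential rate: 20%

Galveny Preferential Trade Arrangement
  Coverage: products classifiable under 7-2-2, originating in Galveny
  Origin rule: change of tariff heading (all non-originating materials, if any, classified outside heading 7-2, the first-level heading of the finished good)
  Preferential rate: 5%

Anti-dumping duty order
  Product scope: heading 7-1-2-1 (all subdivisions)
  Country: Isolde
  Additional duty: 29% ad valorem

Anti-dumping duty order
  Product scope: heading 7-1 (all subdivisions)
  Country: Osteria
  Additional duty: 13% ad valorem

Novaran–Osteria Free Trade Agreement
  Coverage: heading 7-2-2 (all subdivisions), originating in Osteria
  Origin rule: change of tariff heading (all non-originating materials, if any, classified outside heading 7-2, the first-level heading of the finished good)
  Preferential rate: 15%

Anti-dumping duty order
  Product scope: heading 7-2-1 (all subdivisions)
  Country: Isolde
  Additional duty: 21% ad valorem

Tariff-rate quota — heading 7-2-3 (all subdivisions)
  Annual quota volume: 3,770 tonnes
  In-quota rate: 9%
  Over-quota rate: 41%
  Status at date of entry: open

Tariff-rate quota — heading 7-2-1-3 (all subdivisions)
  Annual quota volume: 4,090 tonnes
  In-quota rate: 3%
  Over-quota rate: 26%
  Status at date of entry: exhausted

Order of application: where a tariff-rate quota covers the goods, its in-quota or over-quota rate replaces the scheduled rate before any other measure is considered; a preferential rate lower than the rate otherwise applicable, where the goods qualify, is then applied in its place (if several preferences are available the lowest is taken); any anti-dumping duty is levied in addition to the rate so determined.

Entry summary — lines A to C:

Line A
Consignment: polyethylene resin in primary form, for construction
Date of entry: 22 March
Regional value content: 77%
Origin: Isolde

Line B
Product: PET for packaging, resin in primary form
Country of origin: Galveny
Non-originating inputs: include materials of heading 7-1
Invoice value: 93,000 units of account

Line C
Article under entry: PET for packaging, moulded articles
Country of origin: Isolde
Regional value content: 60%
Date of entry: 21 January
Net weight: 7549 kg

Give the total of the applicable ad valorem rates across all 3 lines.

56%

Line A: polyethylene → 7-2; resin in primary form → 7-2-3; for construction → 7-2-3-3. Scheduled 15%. quota on 7-2-3 open → in-quota 9%; Isolde agreement on 7-1-2: 7-2-3-3 not covered. → 9%.
Line B: PET → 7-1; resin in primary form → 7-1-1; for packaging → 7-1-1-2. Scheduled 10%. Galveny agreement on 7-2-2: 7-1-1-2 not covered. → 10%.
Line C: PET → 7-1; moulded articles → 7-1-2; for packaging → 7-1-2-2. Scheduled 37%. Isolde agreement on 7-1-2: RVC < 65%. → 37%.
Sum: 9% + 10% + 37% = 56%.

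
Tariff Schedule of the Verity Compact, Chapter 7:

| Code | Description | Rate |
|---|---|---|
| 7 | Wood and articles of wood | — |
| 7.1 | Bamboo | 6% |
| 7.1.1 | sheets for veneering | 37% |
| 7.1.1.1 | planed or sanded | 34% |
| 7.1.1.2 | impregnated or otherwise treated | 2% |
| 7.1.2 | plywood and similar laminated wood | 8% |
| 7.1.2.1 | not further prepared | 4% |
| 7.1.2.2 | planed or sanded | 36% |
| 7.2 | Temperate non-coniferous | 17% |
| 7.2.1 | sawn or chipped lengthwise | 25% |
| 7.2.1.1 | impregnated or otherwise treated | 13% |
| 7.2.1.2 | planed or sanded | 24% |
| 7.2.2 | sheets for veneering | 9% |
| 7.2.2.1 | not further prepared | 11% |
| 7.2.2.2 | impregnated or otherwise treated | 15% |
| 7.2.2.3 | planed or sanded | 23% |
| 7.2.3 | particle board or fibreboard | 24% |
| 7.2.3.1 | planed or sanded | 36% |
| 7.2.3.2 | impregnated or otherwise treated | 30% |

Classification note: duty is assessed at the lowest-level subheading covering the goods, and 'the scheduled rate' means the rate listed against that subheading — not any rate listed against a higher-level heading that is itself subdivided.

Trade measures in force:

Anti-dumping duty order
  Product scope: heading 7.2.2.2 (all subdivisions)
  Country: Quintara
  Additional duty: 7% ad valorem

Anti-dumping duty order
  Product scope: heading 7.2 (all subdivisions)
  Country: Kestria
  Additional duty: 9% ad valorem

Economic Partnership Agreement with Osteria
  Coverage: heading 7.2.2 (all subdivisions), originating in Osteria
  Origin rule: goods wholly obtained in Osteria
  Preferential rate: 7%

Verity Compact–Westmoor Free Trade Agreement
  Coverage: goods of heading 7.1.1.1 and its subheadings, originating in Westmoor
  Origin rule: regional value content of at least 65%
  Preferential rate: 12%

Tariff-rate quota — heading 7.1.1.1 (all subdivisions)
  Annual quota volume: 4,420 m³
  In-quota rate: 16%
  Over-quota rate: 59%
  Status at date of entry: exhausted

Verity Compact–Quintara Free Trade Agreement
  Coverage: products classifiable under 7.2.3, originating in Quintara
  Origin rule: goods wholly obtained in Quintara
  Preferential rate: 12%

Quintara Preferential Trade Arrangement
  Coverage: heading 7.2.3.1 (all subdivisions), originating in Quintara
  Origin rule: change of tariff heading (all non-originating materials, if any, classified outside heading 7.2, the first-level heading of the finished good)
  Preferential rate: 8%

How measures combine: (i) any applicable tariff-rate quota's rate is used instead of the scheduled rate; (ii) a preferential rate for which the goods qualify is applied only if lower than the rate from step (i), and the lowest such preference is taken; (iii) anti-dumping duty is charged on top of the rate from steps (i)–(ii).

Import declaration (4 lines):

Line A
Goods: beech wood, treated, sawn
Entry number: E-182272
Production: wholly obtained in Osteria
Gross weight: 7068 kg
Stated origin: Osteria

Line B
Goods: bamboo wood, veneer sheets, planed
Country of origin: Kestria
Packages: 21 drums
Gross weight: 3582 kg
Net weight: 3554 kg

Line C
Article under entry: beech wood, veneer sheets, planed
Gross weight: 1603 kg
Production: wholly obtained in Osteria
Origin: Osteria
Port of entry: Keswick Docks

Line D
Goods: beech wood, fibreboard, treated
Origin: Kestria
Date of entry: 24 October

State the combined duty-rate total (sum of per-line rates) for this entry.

Line A: beech → 7.2; sawn → 7.2.1; treated → 7.2.1.1. Scheduled 13%. Osteria agreement on 7.2.2: 7.2.1.1 not covered. → 13%.
Line B: bamboo → 7.1; veneer sheets → 7.1.1; planed → 7.1.1.1. Scheduled 34%. quota on 7.1.1.1 exhausted → over-quota 59%. → 59%.
Line C: beech → 7.2; veneer sheets → 7.2.2; planed → 7.2.2.3. Scheduled 23%. Osteria agreement on 7.2.2: wholly obtained → 7% available; preferential 7%. → 7%.
Line D: beech → 7.2; fibreboard → 7.2.3; treated → 7.2.3.2. Scheduled 30%. anti-dumping (Kestria, 7.2): +9%; total 30% + 9% = 39%. → 39%.
Sum: 13% + 59% + 7% + 39% = 118%.

118%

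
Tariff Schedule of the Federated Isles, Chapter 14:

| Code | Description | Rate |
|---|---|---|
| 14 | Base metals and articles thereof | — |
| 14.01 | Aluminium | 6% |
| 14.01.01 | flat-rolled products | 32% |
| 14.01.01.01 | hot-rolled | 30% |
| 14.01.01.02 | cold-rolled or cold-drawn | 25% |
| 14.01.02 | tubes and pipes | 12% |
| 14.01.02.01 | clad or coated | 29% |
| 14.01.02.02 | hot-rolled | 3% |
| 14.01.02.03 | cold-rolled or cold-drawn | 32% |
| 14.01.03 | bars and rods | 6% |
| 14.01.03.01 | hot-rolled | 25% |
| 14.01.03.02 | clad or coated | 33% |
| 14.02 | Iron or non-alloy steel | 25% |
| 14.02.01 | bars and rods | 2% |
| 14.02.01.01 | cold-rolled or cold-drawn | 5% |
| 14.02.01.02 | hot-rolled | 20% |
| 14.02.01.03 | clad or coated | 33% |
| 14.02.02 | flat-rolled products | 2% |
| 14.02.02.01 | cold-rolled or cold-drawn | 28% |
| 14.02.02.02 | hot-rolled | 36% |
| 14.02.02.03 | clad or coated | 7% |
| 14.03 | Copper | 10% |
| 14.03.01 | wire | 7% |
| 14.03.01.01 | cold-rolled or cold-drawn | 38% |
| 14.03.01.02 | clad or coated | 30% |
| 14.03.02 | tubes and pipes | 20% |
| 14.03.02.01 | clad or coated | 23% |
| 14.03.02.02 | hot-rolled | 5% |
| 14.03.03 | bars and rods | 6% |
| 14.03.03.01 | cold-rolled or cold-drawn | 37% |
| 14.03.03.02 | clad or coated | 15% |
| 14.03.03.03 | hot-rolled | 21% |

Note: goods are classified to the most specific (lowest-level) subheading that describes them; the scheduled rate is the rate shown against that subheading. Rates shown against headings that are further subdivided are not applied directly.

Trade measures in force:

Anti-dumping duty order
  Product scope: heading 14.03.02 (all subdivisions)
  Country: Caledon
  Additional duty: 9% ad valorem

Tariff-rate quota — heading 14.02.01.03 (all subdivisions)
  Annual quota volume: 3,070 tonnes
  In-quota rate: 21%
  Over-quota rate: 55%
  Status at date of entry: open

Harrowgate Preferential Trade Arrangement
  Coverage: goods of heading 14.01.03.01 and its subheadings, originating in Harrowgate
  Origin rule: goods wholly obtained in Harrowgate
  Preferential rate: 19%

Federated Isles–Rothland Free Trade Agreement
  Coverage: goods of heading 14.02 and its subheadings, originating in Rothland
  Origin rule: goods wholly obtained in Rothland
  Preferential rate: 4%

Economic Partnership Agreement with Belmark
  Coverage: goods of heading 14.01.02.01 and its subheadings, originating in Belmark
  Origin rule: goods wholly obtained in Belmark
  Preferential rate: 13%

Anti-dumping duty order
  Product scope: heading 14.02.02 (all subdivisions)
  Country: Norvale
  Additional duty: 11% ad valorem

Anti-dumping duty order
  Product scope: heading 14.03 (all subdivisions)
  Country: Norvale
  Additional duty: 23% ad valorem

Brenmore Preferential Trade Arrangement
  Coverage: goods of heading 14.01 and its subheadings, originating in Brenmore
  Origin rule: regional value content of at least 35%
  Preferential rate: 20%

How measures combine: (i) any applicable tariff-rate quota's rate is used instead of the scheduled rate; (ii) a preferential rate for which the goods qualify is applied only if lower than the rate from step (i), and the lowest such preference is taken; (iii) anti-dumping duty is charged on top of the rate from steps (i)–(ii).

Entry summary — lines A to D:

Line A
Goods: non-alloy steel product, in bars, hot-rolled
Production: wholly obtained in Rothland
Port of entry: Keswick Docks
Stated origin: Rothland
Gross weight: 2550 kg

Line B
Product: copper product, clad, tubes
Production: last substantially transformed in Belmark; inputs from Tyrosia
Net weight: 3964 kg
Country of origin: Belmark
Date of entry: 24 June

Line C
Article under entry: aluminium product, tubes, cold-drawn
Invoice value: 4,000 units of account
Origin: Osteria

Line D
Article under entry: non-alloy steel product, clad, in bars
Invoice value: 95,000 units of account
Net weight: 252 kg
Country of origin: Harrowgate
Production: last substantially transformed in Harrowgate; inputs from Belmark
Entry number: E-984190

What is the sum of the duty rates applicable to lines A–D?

80%

Line A: non-alloy steel → 14.02; in bars → 14.02.01; hot-rolled → 14.02.01.02. Scheduled 20%. Rothland agreement on 14.02: wholly obtained → 4% available; preferential 4%. → 4%.
Line B: copper → 14.03; tubes → 14.03.02; clad → 14.03.02.01. Scheduled 23%. Belmark agreement on 14.01.02.01: 14.03.02.01 not covered. → 23%.
Line C: aluminium → 14.01; tubes → 14.01.02; cold-drawn → 14.01.02.03. Scheduled 32%. No special measure applies. → 32%.
Line D: non-alloy steel → 14.02; in bars → 14.02.01; clad → 14.02.01.03. Scheduled 33%. quota on 14.02.01.03 open → in-quota 21%; Harrowgate agreement on 14.01.03.01: 14.02.01.03 not covered. → 21%.
Sum: 4% + 23% + 32% + 21% = 80%.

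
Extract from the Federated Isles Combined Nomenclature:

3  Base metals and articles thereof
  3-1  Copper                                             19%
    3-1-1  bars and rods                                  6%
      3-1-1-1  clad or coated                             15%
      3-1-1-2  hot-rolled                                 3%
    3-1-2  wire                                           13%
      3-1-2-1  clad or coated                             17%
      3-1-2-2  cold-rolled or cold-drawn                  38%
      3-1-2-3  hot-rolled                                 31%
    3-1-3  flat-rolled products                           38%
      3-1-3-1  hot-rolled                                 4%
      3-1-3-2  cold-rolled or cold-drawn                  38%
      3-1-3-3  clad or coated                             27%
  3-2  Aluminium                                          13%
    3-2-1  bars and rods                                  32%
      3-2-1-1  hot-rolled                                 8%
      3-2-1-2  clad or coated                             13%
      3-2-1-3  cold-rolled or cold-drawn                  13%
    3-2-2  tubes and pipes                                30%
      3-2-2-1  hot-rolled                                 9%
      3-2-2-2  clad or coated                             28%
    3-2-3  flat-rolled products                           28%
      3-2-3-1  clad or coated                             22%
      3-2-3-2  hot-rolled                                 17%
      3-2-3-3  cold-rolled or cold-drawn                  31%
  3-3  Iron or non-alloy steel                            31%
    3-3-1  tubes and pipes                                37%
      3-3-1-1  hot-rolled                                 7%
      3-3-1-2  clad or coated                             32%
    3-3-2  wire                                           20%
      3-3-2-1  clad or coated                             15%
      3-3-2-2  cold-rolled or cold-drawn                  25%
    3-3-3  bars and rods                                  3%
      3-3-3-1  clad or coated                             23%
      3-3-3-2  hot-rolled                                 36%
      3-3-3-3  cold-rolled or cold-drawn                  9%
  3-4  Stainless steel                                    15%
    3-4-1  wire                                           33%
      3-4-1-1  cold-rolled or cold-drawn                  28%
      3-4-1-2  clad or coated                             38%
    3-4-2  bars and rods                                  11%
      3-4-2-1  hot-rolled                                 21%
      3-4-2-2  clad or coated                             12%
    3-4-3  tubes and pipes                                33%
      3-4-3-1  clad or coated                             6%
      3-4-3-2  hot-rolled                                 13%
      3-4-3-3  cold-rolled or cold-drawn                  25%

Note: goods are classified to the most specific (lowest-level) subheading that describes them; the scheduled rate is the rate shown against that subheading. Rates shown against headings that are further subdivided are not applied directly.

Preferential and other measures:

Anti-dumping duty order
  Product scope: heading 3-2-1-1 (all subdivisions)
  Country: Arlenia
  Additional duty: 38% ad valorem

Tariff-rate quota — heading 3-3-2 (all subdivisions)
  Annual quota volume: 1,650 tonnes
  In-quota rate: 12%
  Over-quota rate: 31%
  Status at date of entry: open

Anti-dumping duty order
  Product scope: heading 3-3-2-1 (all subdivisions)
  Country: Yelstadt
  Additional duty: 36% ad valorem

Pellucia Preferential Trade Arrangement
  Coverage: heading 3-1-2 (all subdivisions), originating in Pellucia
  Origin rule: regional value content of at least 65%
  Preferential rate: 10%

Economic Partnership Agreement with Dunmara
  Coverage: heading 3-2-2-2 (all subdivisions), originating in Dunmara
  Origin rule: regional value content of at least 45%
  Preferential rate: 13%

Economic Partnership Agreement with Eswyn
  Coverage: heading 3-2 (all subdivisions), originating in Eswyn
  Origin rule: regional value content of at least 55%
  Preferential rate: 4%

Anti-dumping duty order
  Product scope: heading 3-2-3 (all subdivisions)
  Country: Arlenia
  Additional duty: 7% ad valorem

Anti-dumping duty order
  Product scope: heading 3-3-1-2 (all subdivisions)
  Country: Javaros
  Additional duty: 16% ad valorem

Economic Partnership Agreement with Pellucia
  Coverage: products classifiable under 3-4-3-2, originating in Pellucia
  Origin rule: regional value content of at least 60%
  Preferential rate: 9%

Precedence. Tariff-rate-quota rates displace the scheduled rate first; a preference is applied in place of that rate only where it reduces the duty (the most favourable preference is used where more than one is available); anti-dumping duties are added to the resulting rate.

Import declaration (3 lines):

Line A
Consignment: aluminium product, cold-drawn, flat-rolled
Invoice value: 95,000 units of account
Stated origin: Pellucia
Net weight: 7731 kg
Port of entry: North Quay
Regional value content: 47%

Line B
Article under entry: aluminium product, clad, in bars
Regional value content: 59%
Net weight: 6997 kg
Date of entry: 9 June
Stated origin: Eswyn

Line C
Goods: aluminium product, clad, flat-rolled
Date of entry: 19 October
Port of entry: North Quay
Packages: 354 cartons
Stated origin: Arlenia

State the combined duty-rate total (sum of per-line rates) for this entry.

Line A: aluminium → 3-2; flat-rolled → 3-2-3; cold-drawn → 3-2-3-3. Scheduled 31%. Pellucia agreement on 3-1-2: 3-2-3-3 not covered; Pellucia agreement on 3-4-3-2: 3-2-3-3 not covered. → 31%.
Line B: aluminium → 3-2; in bars → 3-2-1; clad → 3-2-1-2. Scheduled 13%. Eswyn agreement on 3-2: RVC ≥ 55% → 4% available; preferential 4%. → 4%.
Line C: aluminium → 3-2; flat-rolled → 3-2-3; clad → 3-2-3-1. Scheduled 22%. anti-dumping (Arlenia, 3-2-3): +7%; total 22% + 7% = 29%. → 29%.
Sum: 31% + 4% + 29% = 64%.

64%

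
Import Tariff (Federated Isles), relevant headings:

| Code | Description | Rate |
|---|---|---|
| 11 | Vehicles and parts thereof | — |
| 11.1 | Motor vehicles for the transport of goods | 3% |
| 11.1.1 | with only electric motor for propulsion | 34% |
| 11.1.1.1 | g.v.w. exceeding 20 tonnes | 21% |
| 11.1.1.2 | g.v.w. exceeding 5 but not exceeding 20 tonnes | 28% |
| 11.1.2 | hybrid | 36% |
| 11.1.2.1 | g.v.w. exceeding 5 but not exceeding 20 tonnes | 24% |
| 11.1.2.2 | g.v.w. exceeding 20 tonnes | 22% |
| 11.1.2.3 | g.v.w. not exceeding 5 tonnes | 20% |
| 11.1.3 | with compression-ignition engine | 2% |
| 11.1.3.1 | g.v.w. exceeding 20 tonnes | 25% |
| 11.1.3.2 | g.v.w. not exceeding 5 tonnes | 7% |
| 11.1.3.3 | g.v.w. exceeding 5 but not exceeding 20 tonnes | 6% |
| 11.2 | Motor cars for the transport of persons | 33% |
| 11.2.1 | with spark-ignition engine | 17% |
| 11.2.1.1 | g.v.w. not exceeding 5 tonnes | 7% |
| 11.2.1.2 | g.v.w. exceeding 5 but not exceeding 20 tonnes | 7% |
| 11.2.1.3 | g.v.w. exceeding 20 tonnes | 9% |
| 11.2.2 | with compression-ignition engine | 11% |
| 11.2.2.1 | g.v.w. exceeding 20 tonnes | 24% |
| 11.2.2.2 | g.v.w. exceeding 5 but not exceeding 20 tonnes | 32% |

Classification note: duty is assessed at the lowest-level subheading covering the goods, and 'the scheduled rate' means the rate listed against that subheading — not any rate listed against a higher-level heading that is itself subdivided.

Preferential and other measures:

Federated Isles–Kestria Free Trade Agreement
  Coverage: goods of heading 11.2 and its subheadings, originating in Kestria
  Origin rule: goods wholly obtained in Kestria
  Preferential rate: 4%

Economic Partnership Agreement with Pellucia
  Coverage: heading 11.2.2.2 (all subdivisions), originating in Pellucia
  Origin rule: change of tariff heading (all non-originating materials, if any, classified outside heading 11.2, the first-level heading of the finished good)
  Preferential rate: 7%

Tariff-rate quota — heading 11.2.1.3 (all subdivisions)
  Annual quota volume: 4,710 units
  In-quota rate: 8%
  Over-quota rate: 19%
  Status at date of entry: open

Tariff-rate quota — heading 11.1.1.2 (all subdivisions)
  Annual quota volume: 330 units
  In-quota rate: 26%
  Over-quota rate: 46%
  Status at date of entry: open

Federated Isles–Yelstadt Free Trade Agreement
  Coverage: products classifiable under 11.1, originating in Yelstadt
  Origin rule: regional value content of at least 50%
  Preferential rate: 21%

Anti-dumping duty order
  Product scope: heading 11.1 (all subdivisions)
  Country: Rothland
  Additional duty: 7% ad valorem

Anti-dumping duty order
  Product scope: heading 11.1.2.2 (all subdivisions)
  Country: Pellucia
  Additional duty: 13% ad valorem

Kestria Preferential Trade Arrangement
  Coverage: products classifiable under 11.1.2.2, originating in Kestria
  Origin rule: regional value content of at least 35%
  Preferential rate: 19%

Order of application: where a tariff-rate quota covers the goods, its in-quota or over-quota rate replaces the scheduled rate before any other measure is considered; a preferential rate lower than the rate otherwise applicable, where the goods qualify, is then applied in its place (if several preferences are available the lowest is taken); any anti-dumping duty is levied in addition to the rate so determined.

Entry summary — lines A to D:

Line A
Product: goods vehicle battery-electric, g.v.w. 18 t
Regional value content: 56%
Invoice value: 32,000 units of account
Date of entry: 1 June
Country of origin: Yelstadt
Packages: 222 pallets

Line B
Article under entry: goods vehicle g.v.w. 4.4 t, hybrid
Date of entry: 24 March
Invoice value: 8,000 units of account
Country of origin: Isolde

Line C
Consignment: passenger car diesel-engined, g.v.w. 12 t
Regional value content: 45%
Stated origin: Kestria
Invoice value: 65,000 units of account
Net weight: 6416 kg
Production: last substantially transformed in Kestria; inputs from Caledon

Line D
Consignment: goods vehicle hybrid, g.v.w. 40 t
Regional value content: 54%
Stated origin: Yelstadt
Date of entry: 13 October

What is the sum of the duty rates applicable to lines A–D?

Line A: goods vehicle → 11.1; battery-electric → 11.1.1; g.v.w. 18 t → 11.1.1.2. Scheduled 28%. quota on 11.1.1.2 open → in-quota 26%; Yelstadt agreement on 11.1: RVC ≥ 50% → 21% available; preferential 21%. → 21%.
Line B: goods vehicle → 11.1; hybrid → 11.1.2; g.v.w. 4.4 t → 11.1.2.3. Scheduled 20%. No special measure applies. → 20%.
Line C: passenger car → 11.2; diesel-engined → 11.2.2; g.v.w. 12 t → 11.2.2.2. Scheduled 32%. Kestria agreement on 11.2: not wholly obtained; Kestria agreement on 11.1.2.2: 11.2.2.2 not covered. → 32%.
Line D: goods vehicle → 11.1; hybrid → 11.1.2; g.v.w. 40 t → 11.1.2.2. Scheduled 22%. Yelstadt agreement on 11.1: RVC ≥ 50% → 21% available; preferential 21%. → 21%.
Sum: 21% + 20% + 32% + 21% = 94%.

94%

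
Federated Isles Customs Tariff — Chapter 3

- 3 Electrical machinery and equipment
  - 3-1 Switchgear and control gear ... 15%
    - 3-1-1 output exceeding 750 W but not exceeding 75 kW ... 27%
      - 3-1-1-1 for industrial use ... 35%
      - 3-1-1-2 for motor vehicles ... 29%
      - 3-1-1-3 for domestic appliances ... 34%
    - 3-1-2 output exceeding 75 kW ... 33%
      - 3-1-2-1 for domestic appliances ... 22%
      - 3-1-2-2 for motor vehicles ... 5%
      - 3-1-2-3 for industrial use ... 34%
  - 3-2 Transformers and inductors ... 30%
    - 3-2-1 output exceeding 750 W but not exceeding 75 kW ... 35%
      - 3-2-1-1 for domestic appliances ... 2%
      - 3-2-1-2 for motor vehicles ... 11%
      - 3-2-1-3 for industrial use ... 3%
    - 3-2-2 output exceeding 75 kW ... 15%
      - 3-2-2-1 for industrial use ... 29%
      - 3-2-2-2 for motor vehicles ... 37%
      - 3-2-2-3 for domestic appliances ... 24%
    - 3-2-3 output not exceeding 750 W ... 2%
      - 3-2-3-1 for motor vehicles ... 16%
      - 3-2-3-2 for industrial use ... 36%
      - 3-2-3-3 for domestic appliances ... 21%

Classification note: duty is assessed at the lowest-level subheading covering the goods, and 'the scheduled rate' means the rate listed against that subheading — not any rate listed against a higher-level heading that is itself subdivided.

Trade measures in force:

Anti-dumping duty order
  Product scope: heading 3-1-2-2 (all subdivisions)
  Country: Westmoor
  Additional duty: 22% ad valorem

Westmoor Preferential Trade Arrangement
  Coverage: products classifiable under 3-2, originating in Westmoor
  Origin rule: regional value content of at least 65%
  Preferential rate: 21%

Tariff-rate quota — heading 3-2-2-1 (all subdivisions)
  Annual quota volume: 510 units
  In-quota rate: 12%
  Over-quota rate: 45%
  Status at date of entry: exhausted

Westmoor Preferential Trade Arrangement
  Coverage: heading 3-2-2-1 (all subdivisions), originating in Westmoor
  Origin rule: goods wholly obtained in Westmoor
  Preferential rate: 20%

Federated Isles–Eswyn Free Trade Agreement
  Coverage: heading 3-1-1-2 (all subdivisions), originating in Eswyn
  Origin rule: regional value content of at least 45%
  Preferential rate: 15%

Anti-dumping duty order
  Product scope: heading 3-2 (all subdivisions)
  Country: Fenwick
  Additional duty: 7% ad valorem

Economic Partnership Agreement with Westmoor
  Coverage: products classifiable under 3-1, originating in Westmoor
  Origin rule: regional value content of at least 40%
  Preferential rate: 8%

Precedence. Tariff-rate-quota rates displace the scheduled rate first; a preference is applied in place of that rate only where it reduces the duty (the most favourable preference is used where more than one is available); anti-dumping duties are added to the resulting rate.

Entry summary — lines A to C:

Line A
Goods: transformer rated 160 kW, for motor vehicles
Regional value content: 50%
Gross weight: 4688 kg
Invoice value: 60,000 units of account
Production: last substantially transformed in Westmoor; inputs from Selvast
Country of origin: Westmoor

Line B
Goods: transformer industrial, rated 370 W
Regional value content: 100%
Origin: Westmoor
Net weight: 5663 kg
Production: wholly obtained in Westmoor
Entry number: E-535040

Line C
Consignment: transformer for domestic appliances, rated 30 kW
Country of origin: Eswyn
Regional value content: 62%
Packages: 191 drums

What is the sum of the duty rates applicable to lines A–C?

Line A: transformer → 3-2; rated 160 kW → 3-2-2; for motor vehicles → 3-2-2-2. Scheduled 37%. Westmoor agreement on 3-2: RVC < 65%; Westmoor agreement on 3-2-2-1: 3-2-2-2 not covered; Westmoor agreement on 3-1: 3-2-2-2 not covered. → 37%.
Line B: transformer → 3-2; rated 370 W → 3-2-3; industrial → 3-2-3-2. Scheduled 36%. Westmoor agreement on 3-2: RVC ≥ 65% → 21% available; Westmoor agreement on 3-2-2-1: 3-2-3-2 not covered; Westmoor agreement on 3-1: 3-2-3-2 not covered; preferential 21%. → 21%.
Line C: transformer → 3-2; rated 30 kW → 3-2-1; for domestic appliances → 3-2-1-1. Scheduled 2%. Eswyn agreement on 3-1-1-2: 3-2-1-1 not covered. → 2%.
Sum: 37% + 21% + 2% = 60%.

60%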